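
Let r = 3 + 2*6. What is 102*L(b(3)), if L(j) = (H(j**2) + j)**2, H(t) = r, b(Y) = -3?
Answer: 14688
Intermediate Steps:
r = 15 (r = 3 + 12 = 15)
H(t) = 15
L(j) = (15 + j)**2
102*L(b(3)) = 102*(15 - 3)**2 = 102*12**2 = 102*144 = 14688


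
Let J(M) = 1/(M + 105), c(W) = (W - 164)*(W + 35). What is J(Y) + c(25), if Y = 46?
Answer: -1259339/151 ≈ -8340.0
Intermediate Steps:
c(W) = (-164 + W)*(35 + W)
J(M) = 1/(105 + M)
J(Y) + c(25) = 1/(105 + 46) + (-5740 + 25² - 129*25) = 1/151 + (-5740 + 625 - 3225) = 1/151 - 8340 = -1259339/151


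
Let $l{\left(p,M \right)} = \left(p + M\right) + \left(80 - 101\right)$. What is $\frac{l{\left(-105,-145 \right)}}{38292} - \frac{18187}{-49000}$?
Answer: $\frac{170784401}{469077000} \approx 0.36409$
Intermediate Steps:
$l{\left(p,M \right)} = -21 + M + p$ ($l{\left(p,M \right)} = \left(M + p\right) - 21 = -21 + M + p$)
$\frac{l{\left(-105,-145 \right)}}{38292} - \frac{18187}{-49000} = \frac{-21 - 145 - 105}{38292} - \frac{18187}{-49000} = \left(-271\right) \frac{1}{38292} - - \frac{18187}{49000} = - \frac{271}{38292} + \frac{18187}{49000} = \frac{170784401}{469077000}$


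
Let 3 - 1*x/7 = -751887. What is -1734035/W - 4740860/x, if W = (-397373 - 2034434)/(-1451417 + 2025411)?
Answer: 74837378290913824/182845136523 ≈ 4.0929e+5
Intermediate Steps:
W = -2431807/573994 ≈ -4.2366
x = 5263230 (x = 21 - 7*(-751887) = 21 + 5263209 = 5263230)
-1734035/W - 4740860/x = -1734035/(-2431807/573994) - 4740860/5263230 = -1734035*(-573994/2431807) - 4740860*1/5263230 = 995325685790/2431807 - 474086/526323 = 74837378290913824/182845136523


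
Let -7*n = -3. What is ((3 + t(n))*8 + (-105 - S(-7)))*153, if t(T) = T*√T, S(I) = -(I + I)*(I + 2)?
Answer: -1683 + 3672*√21/49 ≈ -1339.6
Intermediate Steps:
n = 3/7 (n = -⅐*(-3) = 3/7 ≈ 0.42857)
S(I) = -2*I*(2 + I)
t(T) = T^(3/2)
((3 + t(n))*8 + (-105 - S(-7)))*153 = ((3 + (3/7)^(3/2))*8 + (-105 - (-2)*(-7)*(2 - 7)))*153 = ((3 + 3*√21/49)*8 + (-105 - (-2)*(-7)*(-5)))*153 = ((24 + 24*√21/49) + (-105 - 1*(-70)))*153 = ((24 + 24*√21/49) + (-105 + 70))*153 = ((24 + 24*√21/49) - 35)*153 = (-11 + 24*√21/49)*153 = -1683 + 3672*√21/49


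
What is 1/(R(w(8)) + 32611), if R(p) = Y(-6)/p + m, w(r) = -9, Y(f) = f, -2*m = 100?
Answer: 3/97685 ≈ 3.0711e-5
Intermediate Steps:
m = -50 (m = -½*100 = -50)
R(p) = -50 - 6/p (R(p) = -6/p - 50 = -50 - 6/p)
1/(R(w(8)) + 32611) = 1/((-50 - 6/(-9)) + 32611) = 1/((-50 - 6*(-⅑)) + 32611) = 1/((-50 + ⅔) + 32611) = 1/(-148/3 + 32611) = 1/(97685/3) = 3/97685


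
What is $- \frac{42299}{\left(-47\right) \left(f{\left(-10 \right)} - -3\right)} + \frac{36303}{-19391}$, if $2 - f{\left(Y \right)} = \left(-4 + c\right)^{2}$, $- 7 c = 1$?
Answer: $- \frac{41207695177}{543180692} \approx -75.864$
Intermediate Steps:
$c = - \frac{1}{7}$ ($c = \left(- \frac{1}{7}\right) 1 = - \frac{1}{7} \approx -0.14286$)
$f{\left(Y \right)} = - \frac{743}{49}$ ($f{\left(Y \right)} = 2 - \left(-4 - \frac{1}{7}\right)^{2} = 2 - \left(- \frac{29}{7}\right)^{2} = 2 - \frac{841}{49} = - \frac{743}{49}$)
$- \frac{42299}{\left(-47\right) \left(f{\left(-10 \right)} - -3\right)} + \frac{36303}{-19391} = - \frac{42299}{\left(-47\right) \left(- \frac{743}{49} - -3\right)} + \frac{36303}{-19391} = - \frac{42299}{\left(-47\right) \left(- \frac{743}{49} + \left(-36 + 39\right)\right)} + 36303 \left(- \frac{1}{19391}\right) = - \frac{42299}{\left(-47\right) \left(- \frac{743}{49} + 3\right)} - \frac{36303}{19391} = - \frac{42299}{\left(-47\right) \left(- \frac{596}{49}\right)} - \frac{36303}{19391} = - \frac{42299}{\frac{28012}{49}} - \frac{36303}{19391} = \left(-42299\right) \frac{49}{28012} - \frac{36303}{19391} = - \frac{2072651}{28012} - \frac{36303}{19391} = - \frac{41207695177}{543180692}$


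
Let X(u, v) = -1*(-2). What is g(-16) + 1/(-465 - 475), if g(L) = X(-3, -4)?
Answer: 1879/940 ≈ 1.9989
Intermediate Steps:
X(u, v) = 2
g(L) = 2
g(-16) + 1/(-465 - 475) = 2 + 1/(-465 - 475) = 2 + 1/(-940) = 2 - 1/940 = 1879/940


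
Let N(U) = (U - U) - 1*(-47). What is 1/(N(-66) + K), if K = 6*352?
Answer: 1/2159 ≈ 0.00046318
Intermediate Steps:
N(U) = 47 (N(U) = 0 + 47 = 47)
K = 2112
1/(N(-66) + K) = 1/(47 + 2112) = 1/2159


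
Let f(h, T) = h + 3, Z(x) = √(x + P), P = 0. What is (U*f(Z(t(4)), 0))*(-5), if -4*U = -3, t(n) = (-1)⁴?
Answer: -15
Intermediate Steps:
t(n) = 1
U = ¾ (U = -¼*(-3) = ¾ ≈ 0.75000)
Z(x) = √x (Z(x) = √(x + 0) = √x)
f(h, T) = 3 + h
(U*f(Z(t(4)), 0))*(-5) = (3*(3 + √1)/4)*(-5) = (3*(3 + 1)/4)*(-5) = ((¾)*4)*(-5) = 3*(-5) = -15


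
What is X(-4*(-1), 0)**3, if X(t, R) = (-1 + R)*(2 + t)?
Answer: -216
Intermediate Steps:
X(-4*(-1), 0)**3 = (-2 - (-4)*(-1) + 2*0 + 0*(-4*(-1)))**3 = (-2 - 1*4 + 0 + 0*4)**3 = (-2 - 4 + 0 + 0)**3 = (-6)**3 = -216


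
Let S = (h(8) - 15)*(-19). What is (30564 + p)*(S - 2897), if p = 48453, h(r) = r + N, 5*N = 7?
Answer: -1102524201/5 ≈ -2.2050e+8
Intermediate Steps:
N = 7/5 (N = (⅕)*7 = 7/5 ≈ 1.4000)
h(r) = 7/5 + r (h(r) = r + 7/5 = 7/5 + r)
S = 532/5 (S = ((7/5 + 8) - 15)*(-19) = (47/5 - 15)*(-19) = -28/5*(-19) = 532/5 ≈ 106.40)
(30564 + p)*(S - 2897) = (30564 + 48453)*(532/5 - 2897) = 79017*(-13953/5) = -1102524201/5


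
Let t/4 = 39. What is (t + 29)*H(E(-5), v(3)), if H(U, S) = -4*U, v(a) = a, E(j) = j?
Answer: 3700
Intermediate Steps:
t = 156 (t = 4*39 = 156)
(t + 29)*H(E(-5), v(3)) = (156 + 29)*(-4*(-5)) = 185*20 = 3700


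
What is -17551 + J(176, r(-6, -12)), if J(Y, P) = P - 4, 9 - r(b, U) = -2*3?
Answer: -17540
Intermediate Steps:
r(b, U) = 15 (r(b, U) = 9 - (-2)*3 = 9 - 1*(-6) = 9 + 6 = 15)
J(Y, P) = -4 + P
-17551 + J(176, r(-6, -12)) = -17551 + (-4 + 15) = -17551 + 11 = -17540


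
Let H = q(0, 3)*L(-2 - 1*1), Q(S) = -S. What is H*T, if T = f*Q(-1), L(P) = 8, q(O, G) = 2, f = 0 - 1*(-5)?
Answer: 80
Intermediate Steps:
f = 5 (f = 0 + 5 = 5)
T = 5 (T = 5*(-1*(-1)) = 5*1 = 5)
H = 16 (H = 2*8 = 16)
H*T = 16*5 = 80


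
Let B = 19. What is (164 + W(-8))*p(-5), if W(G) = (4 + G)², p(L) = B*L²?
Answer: 85500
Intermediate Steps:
p(L) = 19*L²
(164 + W(-8))*p(-5) = (164 + (4 - 8)²)*(19*(-5)²) = (164 + (-4)²)*(19*25) = (164 + 16)*475 = 180*475 = 85500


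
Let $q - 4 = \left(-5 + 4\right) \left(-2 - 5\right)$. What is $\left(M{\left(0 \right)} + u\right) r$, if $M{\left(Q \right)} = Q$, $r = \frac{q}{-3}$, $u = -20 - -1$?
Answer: $\frac{209}{3} \approx 69.667$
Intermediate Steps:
$q = 11$ ($q = 4 + \left(-5 + 4\right) \left(-2 - 5\right) = 4 - -7 = 4 + 7 = 11$)
$u = -19$ ($u = -20 + 1 = -19$)
$r = - \frac{11}{3}$ ($r = \frac{11}{-3} = 11 \left(- \frac{1}{3}\right) = - \frac{11}{3} \approx -3.6667$)
$\left(M{\left(0 \right)} + u\right) r = \left(0 - 19\right) \left(- \frac{11}{3}\right) = \left(-19\right) \left(- \frac{11}{3}\right) = \frac{209}{3}$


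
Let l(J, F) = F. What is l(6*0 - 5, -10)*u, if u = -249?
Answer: 2490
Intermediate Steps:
l(6*0 - 5, -10)*u = -10*(-249) = 2490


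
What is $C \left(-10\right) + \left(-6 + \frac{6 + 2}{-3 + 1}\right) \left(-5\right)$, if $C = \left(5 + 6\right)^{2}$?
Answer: $-1160$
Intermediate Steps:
$C = 121$ ($C = 11^{2} = 121$)
$C \left(-10\right) + \left(-6 + \frac{6 + 2}{-3 + 1}\right) \left(-5\right) = 121 \left(-10\right) + \left(-6 + \frac{6 + 2}{-3 + 1}\right) \left(-5\right) = -1210 + \left(-6 + \frac{8}{-2}\right) \left(-5\right) = -1210 + \left(-6 + 8 \left(- \frac{1}{2}\right)\right) \left(-5\right) = -1210 + \left(-6 - 4\right) \left(-5\right) = -1210 - -50 = -1210 + 50 = -1160$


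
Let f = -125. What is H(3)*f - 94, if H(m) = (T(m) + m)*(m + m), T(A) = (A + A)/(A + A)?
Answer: -3094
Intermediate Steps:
T(A) = 1 (T(A) = (2*A)/((2*A)) = (2*A)*(1/(2*A)) = 1)
H(m) = 2*m*(1 + m) (H(m) = (1 + m)*(m + m) = (1 + m)*(2*m) = 2*m*(1 + m))
H(3)*f - 94 = (2*3*(1 + 3))*(-125) - 94 = (2*3*4)*(-125) - 94 = 24*(-125) - 94 = -3000 - 94 = -3094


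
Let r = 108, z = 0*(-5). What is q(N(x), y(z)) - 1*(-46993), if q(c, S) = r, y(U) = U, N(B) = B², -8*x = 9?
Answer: 47101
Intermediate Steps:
x = -9/8 (x = -⅛*9 = -9/8 ≈ -1.1250)
z = 0
q(c, S) = 108
q(N(x), y(z)) - 1*(-46993) = 108 - 1*(-46993) = 108 + 46993 = 47101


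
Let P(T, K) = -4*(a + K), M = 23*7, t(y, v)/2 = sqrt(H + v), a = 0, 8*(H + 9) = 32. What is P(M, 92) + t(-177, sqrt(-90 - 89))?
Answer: -368 + 2*sqrt(-5 + I*sqrt(179)) ≈ -363.69 + 6.2101*I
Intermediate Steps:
H = -5 (H = -9 + (1/8)*32 = -9 + 4 = -5)
t(y, v) = 2*sqrt(-5 + v)
M = 161
P(T, K) = -4*K (P(T, K) = -4*(0 + K) = -4*K)
P(M, 92) + t(-177, sqrt(-90 - 89)) = -4*92 + 2*sqrt(-5 + sqrt(-90 - 89)) = -368 + 2*sqrt(-5 + sqrt(-179)) = -368 + 2*sqrt(-5 + I*sqrt(179))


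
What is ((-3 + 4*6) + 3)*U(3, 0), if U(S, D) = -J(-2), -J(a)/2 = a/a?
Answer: 48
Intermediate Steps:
J(a) = -2 (J(a) = -2*a/a = -2*1 = -2)
U(S, D) = 2 (U(S, D) = -1*(-2) = 2)
((-3 + 4*6) + 3)*U(3, 0) = ((-3 + 4*6) + 3)*2 = ((-3 + 24) + 3)*2 = (21 + 3)*2 = 24*2 = 48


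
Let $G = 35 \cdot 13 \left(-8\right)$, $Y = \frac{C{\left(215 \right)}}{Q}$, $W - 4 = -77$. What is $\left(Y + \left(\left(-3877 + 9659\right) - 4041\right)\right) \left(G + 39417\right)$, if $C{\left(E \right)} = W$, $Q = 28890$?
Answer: $\frac{1799490688009}{28890} \approx 6.2288 \cdot 10^{7}$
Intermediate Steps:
$W = -73$ ($W = 4 - 77 = -73$)
$C{\left(E \right)} = -73$
$Y = - \frac{73}{28890} \approx -0.0025268$
$G = -3640$ ($G = 455 \left(-8\right) = -3640$)
$\left(Y + \left(\left(-3877 + 9659\right) - 4041\right)\right) \left(G + 39417\right) = \left(- \frac{73}{28890} + \left(\left(-3877 + 9659\right) - 4041\right)\right) \left(-3640 + 39417\right) = \left(- \frac{73}{28890} + \left(5782 - 4041\right)\right) 35777 = \left(- \frac{73}{28890} + 1741\right) 35777 = \frac{50297417}{28890} \cdot 35777 = \frac{1799490688009}{28890}$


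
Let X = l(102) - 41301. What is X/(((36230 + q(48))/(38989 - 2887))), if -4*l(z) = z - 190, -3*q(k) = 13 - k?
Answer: -4470763374/108725 ≈ -41120.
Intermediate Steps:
q(k) = -13/3 + k/3 (q(k) = -(13 - k)/3 = -13/3 + k/3)
l(z) = 95/2 - z/4 (l(z) = -(z - 190)/4 = -(-190 + z)/4 = 95/2 - z/4)
X = -41279 (X = (95/2 - ¼*102) - 41301 = (95/2 - 51/2) - 41301 = 22 - 41301 = -41279)
X/(((36230 + q(48))/(38989 - 2887))) = -41279*(38989 - 2887)/(36230 + (-13/3 + (⅓)*48)) = -41279*36102/(36230 + (-13/3 + 16)) = -41279*36102/(36230 + 35/3) = -41279/((108725/3)*(1/36102)) = -41279/108725/108306 = -41279*108306/108725 = -4470763374/108725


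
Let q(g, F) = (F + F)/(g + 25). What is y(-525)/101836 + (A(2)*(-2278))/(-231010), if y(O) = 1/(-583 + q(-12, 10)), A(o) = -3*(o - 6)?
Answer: 10521328630867/88913245313620 ≈ 0.11833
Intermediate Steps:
A(o) = 18 - 3*o (A(o) = -3*(-6 + o) = 18 - 3*o)
q(g, F) = 2*F/(25 + g) (q(g, F) = (2*F)/(25 + g) = 2*F/(25 + g))
y(O) = -13/7559 (y(O) = 1/(-583 + 2*10/(25 - 12)) = 1/(-583 + 2*10/13) = 1/(-583 + 2*10*(1/13)) = 1/(-583 + 20/13) = 1/(-7559/13) = -13/7559)
y(-525)/101836 + (A(2)*(-2278))/(-231010) = -13/7559/101836 + ((18 - 3*2)*(-2278))/(-231010) = -13/7559*1/101836 + ((18 - 6)*(-2278))*(-1/231010) = -13/769778324 + (12*(-2278))*(-1/231010) = -13/769778324 - 27336*(-1/231010) = -13/769778324 + 13668/115505 = 10521328630867/88913245313620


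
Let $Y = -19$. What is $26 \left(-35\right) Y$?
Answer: $17290$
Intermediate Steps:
$26 \left(-35\right) Y = 26 \left(-35\right) \left(-19\right) = \left(-910\right) \left(-19\right) = 17290$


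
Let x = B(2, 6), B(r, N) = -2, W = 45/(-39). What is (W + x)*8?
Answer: -328/13 ≈ -25.231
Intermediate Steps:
W = -15/13 (W = 45*(-1/39) = -15/13 ≈ -1.1538)
x = -2
(W + x)*8 = (-15/13 - 2)*8 = -41/13*8 = -328/13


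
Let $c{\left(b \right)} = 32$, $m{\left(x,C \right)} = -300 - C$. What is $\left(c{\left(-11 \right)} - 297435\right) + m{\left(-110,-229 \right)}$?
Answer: $-297474$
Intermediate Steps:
$\left(c{\left(-11 \right)} - 297435\right) + m{\left(-110,-229 \right)} = \left(32 - 297435\right) - 71 = -297403 + \left(-300 + 229\right) = -297403 - 71 = -297474$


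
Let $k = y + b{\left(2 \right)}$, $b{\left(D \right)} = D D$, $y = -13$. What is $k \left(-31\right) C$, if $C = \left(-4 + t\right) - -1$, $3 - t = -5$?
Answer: $1395$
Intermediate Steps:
$t = 8$ ($t = 3 - -5 = 3 + 5 = 8$)
$b{\left(D \right)} = D^{2}$
$k = -9$ ($k = -13 + 2^{2} = -13 + 4 = -9$)
$C = 5$ ($C = \left(-4 + 8\right) - -1 = 4 + 1 = 5$)
$k \left(-31\right) C = \left(-9\right) \left(-31\right) 5 = 279 \cdot 5 = 1395$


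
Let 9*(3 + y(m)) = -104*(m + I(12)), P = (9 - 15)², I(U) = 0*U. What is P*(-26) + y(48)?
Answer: -4481/3 ≈ -1493.7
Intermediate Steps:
I(U) = 0
P = 36 (P = (-6)² = 36)
y(m) = -3 - 104*m/9 (y(m) = -3 + (-104*(m + 0))/9 = -3 + (-104*m)/9 = -3 - 104*m/9)
P*(-26) + y(48) = 36*(-26) + (-3 - 104/9*48) = -936 + (-3 - 1664/3) = -936 - 1673/3 = -4481/3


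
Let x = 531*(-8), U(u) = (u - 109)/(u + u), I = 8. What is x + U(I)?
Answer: -68069/16 ≈ -4254.3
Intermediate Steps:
U(u) = (-109 + u)/(2*u) (U(u) = (-109 + u)/((2*u)) = (-109 + u)*(1/(2*u)) = (-109 + u)/(2*u))
x = -4248
x + U(I) = -4248 + (1/2)*(-109 + 8)/8 = -4248 + (1/2)*(1/8)*(-101) = -4248 - 101/16 = -68069/16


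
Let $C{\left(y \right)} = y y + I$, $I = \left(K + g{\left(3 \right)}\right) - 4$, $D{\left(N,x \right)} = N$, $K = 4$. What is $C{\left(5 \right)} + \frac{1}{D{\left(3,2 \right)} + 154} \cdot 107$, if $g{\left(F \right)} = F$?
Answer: $\frac{4503}{157} \approx 28.682$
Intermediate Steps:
$I = 3$ ($I = \left(4 + 3\right) - 4 = 7 - 4 = 3$)
$C{\left(y \right)} = 3 + y^{2}$ ($C{\left(y \right)} = y y + 3 = y^{2} + 3 = 3 + y^{2}$)
$C{\left(5 \right)} + \frac{1}{D{\left(3,2 \right)} + 154} \cdot 107 = \left(3 + 5^{2}\right) + \frac{1}{3 + 154} \cdot 107 = \left(3 + 25\right) + \frac{1}{157} \cdot 107 = 28 + \frac{1}{157} \cdot 107 = 28 + \frac{107}{157} = \frac{4503}{157}$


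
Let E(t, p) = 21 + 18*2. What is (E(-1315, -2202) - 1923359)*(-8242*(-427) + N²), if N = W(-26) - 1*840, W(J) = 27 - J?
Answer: -7959975757306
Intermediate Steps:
N = -787 (N = (27 - 1*(-26)) - 1*840 = (27 + 26) - 840 = 53 - 840 = -787)
E(t, p) = 57 (E(t, p) = 21 + 36 = 57)
(E(-1315, -2202) - 1923359)*(-8242*(-427) + N²) = (57 - 1923359)*(-8242*(-427) + (-787)²) = -1923302*(3519334 + 619369) = -1923302*4138703 = -7959975757306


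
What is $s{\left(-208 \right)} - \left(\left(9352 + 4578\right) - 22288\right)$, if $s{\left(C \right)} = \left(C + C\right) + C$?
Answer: $7734$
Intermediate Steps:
$s{\left(C \right)} = 3 C$ ($s{\left(C \right)} = 2 C + C = 3 C$)
$s{\left(-208 \right)} - \left(\left(9352 + 4578\right) - 22288\right) = 3 \left(-208\right) - \left(\left(9352 + 4578\right) - 22288\right) = -624 - \left(13930 - 22288\right) = -624 - -8358 = -624 + 8358 = 7734$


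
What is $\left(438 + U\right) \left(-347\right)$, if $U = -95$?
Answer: $-119021$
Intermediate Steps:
$\left(438 + U\right) \left(-347\right) = \left(438 - 95\right) \left(-347\right) = 343 \left(-347\right) = -119021$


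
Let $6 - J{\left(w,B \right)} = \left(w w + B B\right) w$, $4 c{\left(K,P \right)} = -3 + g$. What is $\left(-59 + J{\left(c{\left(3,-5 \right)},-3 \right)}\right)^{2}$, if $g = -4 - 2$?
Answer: $\frac{1868689}{4096} \approx 456.22$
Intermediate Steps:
$g = -6$ ($g = -4 - 2 = -6$)
$c{\left(K,P \right)} = - \frac{9}{4}$ ($c{\left(K,P \right)} = \frac{-3 - 6}{4} = \frac{1}{4} \left(-9\right) = - \frac{9}{4}$)
$J{\left(w,B \right)} = 6 - w \left(B^{2} + w^{2}\right)$ ($J{\left(w,B \right)} = 6 - \left(w w + B B\right) w = 6 - \left(w^{2} + B^{2}\right) w = 6 - \left(B^{2} + w^{2}\right) w = 6 - w \left(B^{2} + w^{2}\right)$)
$\left(-59 + J{\left(c{\left(3,-5 \right)},-3 \right)}\right)^{2} = \left(-59 - \left(- \frac{1113}{64} - \frac{81}{4}\right)\right)^{2} = \left(-59 + \left(6 + \frac{729}{64} + \frac{81}{4}\right)\right)^{2} = \left(-59 + \frac{2409}{64}\right)^{2} = \left(- \frac{1367}{64}\right)^{2} = \frac{1868689}{4096}$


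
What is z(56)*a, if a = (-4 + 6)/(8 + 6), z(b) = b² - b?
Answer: 440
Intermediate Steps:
a = ⅐ (a = 2/14 = 2*(1/14) = ⅐ ≈ 0.14286)
z(56)*a = (56*(-1 + 56))*(⅐) = (56*55)*(⅐) = 3080*(⅐) = 440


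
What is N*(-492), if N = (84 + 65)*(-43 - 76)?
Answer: 8723652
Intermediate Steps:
N = -17731 (N = 149*(-119) = -17731)
N*(-492) = -17731*(-492) = 8723652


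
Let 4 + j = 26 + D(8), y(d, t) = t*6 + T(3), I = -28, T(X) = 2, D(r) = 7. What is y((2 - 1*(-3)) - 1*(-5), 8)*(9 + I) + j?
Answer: -921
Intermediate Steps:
y(d, t) = 2 + 6*t (y(d, t) = t*6 + 2 = 6*t + 2 = 2 + 6*t)
j = 29 (j = -4 + (26 + 7) = -4 + 33 = 29)
y((2 - 1*(-3)) - 1*(-5), 8)*(9 + I) + j = (2 + 6*8)*(9 - 28) + 29 = (2 + 48)*(-19) + 29 = 50*(-19) + 29 = -950 + 29 = -921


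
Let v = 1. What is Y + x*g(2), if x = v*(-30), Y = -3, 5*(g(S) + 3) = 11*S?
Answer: -45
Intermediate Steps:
g(S) = -3 + 11*S/5 (g(S) = -3 + (11*S)/5 = -3 + 11*S/5)
x = -30 (x = 1*(-30) = -30)
Y + x*g(2) = -3 - 30*(-3 + (11/5)*2) = -3 - 30*(-3 + 22/5) = -3 - 30*7/5 = -3 - 42 = -45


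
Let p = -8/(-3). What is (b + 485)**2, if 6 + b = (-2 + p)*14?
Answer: 2146225/9 ≈ 2.3847e+5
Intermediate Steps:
p = 8/3 (p = -8*(-1)/3 = -8*(-1/3) = 8/3 ≈ 2.6667)
b = 10/3 (b = -6 + (-2 + 8/3)*14 = -6 + (2/3)*14 = -6 + 28/3 = 10/3 ≈ 3.3333)
(b + 485)**2 = (10/3 + 485)**2 = (1465/3)**2 = 2146225/9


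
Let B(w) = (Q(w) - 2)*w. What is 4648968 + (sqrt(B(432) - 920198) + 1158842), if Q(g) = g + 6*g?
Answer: 5807810 + sqrt(385306) ≈ 5.8084e+6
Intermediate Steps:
Q(g) = 7*g
B(w) = w*(-2 + 7*w) (B(w) = (7*w - 2)*w = (-2 + 7*w)*w = w*(-2 + 7*w))
4648968 + (sqrt(B(432) - 920198) + 1158842) = 4648968 + (sqrt(432*(-2 + 7*432) - 920198) + 1158842) = 4648968 + (sqrt(432*(-2 + 3024) - 920198) + 1158842) = 4648968 + (sqrt(432*3022 - 920198) + 1158842) = 4648968 + (sqrt(1305504 - 920198) + 1158842) = 4648968 + (sqrt(385306) + 1158842) = 4648968 + (1158842 + sqrt(385306)) = 5807810 + sqrt(385306)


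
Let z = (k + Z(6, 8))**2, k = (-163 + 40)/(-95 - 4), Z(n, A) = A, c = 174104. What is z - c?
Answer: -189506231/1089 ≈ -1.7402e+5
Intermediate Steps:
k = 41/33 (k = -123/(-99) = -123*(-1/99) = 41/33 ≈ 1.2424)
z = 93025/1089 (z = (41/33 + 8)**2 = (305/33)**2 = 93025/1089 ≈ 85.422)
z - c = 93025/1089 - 1*174104 = 93025/1089 - 174104 = -189506231/1089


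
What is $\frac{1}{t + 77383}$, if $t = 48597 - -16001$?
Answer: $\frac{1}{141981} \approx 7.0432 \cdot 10^{-6}$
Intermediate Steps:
$t = 64598$ ($t = 48597 + 16001 = 64598$)
$\frac{1}{t + 77383} = \frac{1}{64598 + 77383} = \frac{1}{141981}$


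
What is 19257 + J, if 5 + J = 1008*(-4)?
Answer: 15220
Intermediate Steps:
J = -4037 (J = -5 + 1008*(-4) = -5 - 4032 = -4037)
19257 + J = 19257 - 4037 = 15220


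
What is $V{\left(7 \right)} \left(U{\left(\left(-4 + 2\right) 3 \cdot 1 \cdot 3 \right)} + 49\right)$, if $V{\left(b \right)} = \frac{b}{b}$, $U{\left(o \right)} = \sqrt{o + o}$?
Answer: $49 + 6 i \approx 49.0 + 6.0 i$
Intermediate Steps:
$U{\left(o \right)} = \sqrt{2} \sqrt{o}$ ($U{\left(o \right)} = \sqrt{2 o} = \sqrt{2} \sqrt{o}$)
$V{\left(b \right)} = 1$
$V{\left(7 \right)} \left(U{\left(\left(-4 + 2\right) 3 \cdot 1 \cdot 3 \right)} + 49\right) = 1 \left(\sqrt{2} \sqrt{\left(-4 + 2\right) 3 \cdot 1 \cdot 3} + 49\right) = 1 \left(\sqrt{2} \sqrt{\left(-2\right) 3 \cdot 1 \cdot 3} + 49\right) = 1 \left(\sqrt{2} \sqrt{\left(-6\right) 1 \cdot 3} + 49\right) = 1 \left(\sqrt{2} \sqrt{\left(-6\right) 3} + 49\right) = 1 \left(\sqrt{2} \sqrt{-18} + 49\right) = 1 \left(\sqrt{2} \cdot 3 i \sqrt{2} + 49\right) = 1 \left(6 i + 49\right) = 1 \left(49 + 6 i\right) = 49 + 6 i$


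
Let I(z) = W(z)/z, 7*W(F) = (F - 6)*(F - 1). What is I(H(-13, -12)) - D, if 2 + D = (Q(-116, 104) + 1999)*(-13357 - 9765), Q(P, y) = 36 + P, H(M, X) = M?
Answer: 576824522/13 ≈ 4.4371e+7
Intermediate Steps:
W(F) = (-1 + F)*(-6 + F)/7 (W(F) = ((F - 6)*(F - 1))/7 = ((-6 + F)*(-1 + F))/7 = ((-1 + F)*(-6 + F))/7 = (-1 + F)*(-6 + F)/7)
D = -44371120 (D = -2 + ((36 - 116) + 1999)*(-13357 - 9765) = -2 + (-80 + 1999)*(-23122) = -2 + 1919*(-23122) = -2 - 44371118 = -44371120)
I(z) = (6/7 - z + z²/7)/z
I(H(-13, -12)) - D = (-1 + (⅐)*(-13) + (6/7)/(-13)) - 1*(-44371120) = (-1 - 13/7 + (6/7)*(-1/13)) + 44371120 = (-1 - 13/7 - 6/91) + 44371120 = -38/13 + 44371120 = 576824522/13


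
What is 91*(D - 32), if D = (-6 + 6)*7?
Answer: -2912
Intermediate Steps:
D = 0 (D = 0*7 = 0)
91*(D - 32) = 91*(0 - 32) = 91*(-32) = -2912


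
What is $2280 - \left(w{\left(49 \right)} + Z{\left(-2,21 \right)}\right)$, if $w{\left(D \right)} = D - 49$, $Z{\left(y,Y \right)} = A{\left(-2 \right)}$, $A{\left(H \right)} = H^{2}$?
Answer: $2276$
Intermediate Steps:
$Z{\left(y,Y \right)} = 4$ ($Z{\left(y,Y \right)} = \left(-2\right)^{2} = 4$)
$w{\left(D \right)} = -49 + D$
$2280 - \left(w{\left(49 \right)} + Z{\left(-2,21 \right)}\right) = 2280 - \left(\left(-49 + 49\right) + 4\right) = 2280 - \left(0 + 4\right) = 2280 - 4 = 2276$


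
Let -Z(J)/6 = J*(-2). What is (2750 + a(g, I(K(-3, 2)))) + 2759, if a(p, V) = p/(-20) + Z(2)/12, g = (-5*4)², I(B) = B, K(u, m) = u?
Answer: 5491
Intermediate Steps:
Z(J) = 12*J (Z(J) = -6*J*(-2) = -(-12)*J = 12*J)
g = 400 (g = (-20)² = 400)
a(p, V) = 2 - p/20 (a(p, V) = p/(-20) + (12*2)/12 = p*(-1/20) + 24*(1/12) = -p/20 + 2 = 2 - p/20)
(2750 + a(g, I(K(-3, 2)))) + 2759 = (2750 + (2 - 1/20*400)) + 2759 = (2750 + (2 - 20)) + 2759 = (2750 - 18) + 2759 = 2732 + 2759 = 5491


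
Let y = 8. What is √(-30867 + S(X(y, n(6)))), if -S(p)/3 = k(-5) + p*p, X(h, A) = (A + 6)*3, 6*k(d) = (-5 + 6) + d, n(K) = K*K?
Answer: I*√78493 ≈ 280.17*I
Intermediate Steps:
n(K) = K²
k(d) = ⅙ + d/6 (k(d) = ((-5 + 6) + d)/6 = (1 + d)/6 = ⅙ + d/6)
X(h, A) = 18 + 3*A (X(h, A) = (6 + A)*3 = 18 + 3*A)
S(p) = 2 - 3*p² (S(p) = -3*((⅙ + (⅙)*(-5)) + p*p) = -3*((⅙ - ⅚) + p²) = -3*(-⅔ + p²) = 2 - 3*p²)
√(-30867 + S(X(y, n(6)))) = √(-30867 + (2 - 3*(18 + 3*6²)²)) = √(-30867 + (2 - 3*(18 + 3*36)²)) = √(-30867 + (2 - 3*(18 + 108)²)) = √(-30867 + (2 - 3*126²)) = √(-30867 + (2 - 3*15876)) = √(-30867 + (2 - 47628)) = √(-30867 - 47626) = √(-78493) = I*√78493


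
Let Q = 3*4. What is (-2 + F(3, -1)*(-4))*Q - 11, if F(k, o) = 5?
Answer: -275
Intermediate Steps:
Q = 12
(-2 + F(3, -1)*(-4))*Q - 11 = (-2 + 5*(-4))*12 - 11 = (-2 - 20)*12 - 11 = -22*12 - 11 = -264 - 11 = -275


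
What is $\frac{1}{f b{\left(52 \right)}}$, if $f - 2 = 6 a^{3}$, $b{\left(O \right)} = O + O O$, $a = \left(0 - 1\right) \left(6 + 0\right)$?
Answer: $- \frac{1}{3566264} \approx -2.8041 \cdot 10^{-7}$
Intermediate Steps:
$a = -6$ ($a = \left(-1\right) 6 = -6$)
$b{\left(O \right)} = O + O^{2}$
$f = -1294$ ($f = 2 + 6 \left(-6\right)^{3} = 2 + 6 \left(-216\right) = 2 - 1296 = -1294$)
$\frac{1}{f b{\left(52 \right)}} = \frac{1}{\left(-1294\right) 52 \left(1 + 52\right)} = \frac{1}{\left(-1294\right) 52 \cdot 53} = \frac{1}{\left(-1294\right) 2756} = \frac{1}{-3566264} = - \frac{1}{3566264}$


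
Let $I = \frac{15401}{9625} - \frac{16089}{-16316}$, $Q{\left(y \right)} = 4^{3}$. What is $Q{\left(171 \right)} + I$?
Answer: $\frac{10456795341}{157041500} \approx 66.586$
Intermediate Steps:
$Q{\left(y \right)} = 64$
$I = \frac{406139341}{157041500}$ ($I = 15401 \cdot \frac{1}{9625} - - \frac{16089}{16316} = \frac{15401}{9625} + \frac{16089}{16316} = \frac{406139341}{157041500} \approx 2.5862$)
$Q{\left(171 \right)} + I = 64 + \frac{406139341}{157041500} = \frac{10456795341}{157041500}$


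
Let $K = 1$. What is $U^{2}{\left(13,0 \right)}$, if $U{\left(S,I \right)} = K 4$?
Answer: $16$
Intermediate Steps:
$U{\left(S,I \right)} = 4$ ($U{\left(S,I \right)} = 1 \cdot 4 = 4$)
$U^{2}{\left(13,0 \right)} = 4^{2} = 16$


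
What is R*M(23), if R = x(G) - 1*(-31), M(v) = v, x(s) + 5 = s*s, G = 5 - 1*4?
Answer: 621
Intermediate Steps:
G = 1 (G = 5 - 4 = 1)
x(s) = -5 + s² (x(s) = -5 + s*s = -5 + s²)
R = 27 (R = (-5 + 1²) - 1*(-31) = (-5 + 1) + 31 = -4 + 31 = 27)
R*M(23) = 27*23 = 621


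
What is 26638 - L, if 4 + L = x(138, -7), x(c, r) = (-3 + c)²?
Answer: 8417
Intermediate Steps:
L = 18221 (L = -4 + (-3 + 138)² = -4 + 135² = -4 + 18225 = 18221)
26638 - L = 26638 - 1*18221 = 26638 - 18221 = 8417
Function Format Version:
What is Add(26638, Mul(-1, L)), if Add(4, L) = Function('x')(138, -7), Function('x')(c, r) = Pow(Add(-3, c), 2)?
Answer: 8417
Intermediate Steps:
L = 18221 (L = Add(-4, Pow(Add(-3, 138), 2)) = Add(-4, Pow(135, 2)) = Add(-4, 18225) = 18221)
Add(26638, Mul(-1, L)) = Add(26638, Mul(-1, 18221)) = Add(26638, -18221) = 8417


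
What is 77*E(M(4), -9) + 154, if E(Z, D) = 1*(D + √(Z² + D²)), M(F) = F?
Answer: -539 + 77*√97 ≈ 219.36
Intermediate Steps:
E(Z, D) = D + √(D² + Z²) (E(Z, D) = 1*(D + √(D² + Z²)) = D + √(D² + Z²))
77*E(M(4), -9) + 154 = 77*(-9 + √((-9)² + 4²)) + 154 = 77*(-9 + √(81 + 16)) + 154 = 77*(-9 + √97) + 154 = (-693 + 77*√97) + 154 = -539 + 77*√97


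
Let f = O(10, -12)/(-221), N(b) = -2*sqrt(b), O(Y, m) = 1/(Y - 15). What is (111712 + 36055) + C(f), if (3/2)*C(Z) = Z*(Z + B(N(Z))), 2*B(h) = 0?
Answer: 541281603527/3663075 ≈ 1.4777e+5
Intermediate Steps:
O(Y, m) = 1/(-15 + Y)
f = 1/1105 (f = 1/((-15 + 10)*(-221)) = -1/221/(-5) = -1/5*(-1/221) = 1/1105 ≈ 0.00090498)
B(h) = 0 (B(h) = (1/2)*0 = 0)
C(Z) = 2*Z**2/3 (C(Z) = 2*(Z*(Z + 0))/3 = 2*(Z*Z)/3 = 2*Z**2/3)
(111712 + 36055) + C(f) = (111712 + 36055) + 2*(1/1105)**2/3 = 147767 + (2/3)*(1/1221025) = 147767 + 2/3663075 = 541281603527/3663075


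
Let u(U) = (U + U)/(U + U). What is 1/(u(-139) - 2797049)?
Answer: -1/2797048 ≈ -3.5752e-7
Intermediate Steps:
u(U) = 1 (u(U) = (2*U)/((2*U)) = (2*U)*(1/(2*U)) = 1)
1/(u(-139) - 2797049) = 1/(1 - 2797049) = 1/(-2797048) = -1/2797048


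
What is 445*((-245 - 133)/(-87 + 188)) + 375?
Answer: -130335/101 ≈ -1290.4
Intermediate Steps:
445*((-245 - 133)/(-87 + 188)) + 375 = 445*(-378/101) + 375 = -168210/101 + 375 = -130335/101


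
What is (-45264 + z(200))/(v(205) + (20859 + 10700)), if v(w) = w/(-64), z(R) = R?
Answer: -2884096/2019571 ≈ -1.4281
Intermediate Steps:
v(w) = -w/64 (v(w) = w*(-1/64) = -w/64)
(-45264 + z(200))/(v(205) + (20859 + 10700)) = (-45264 + 200)/(-1/64*205 + (20859 + 10700)) = -45064/(-205/64 + 31559) = -45064/2019571/64 = -45064*64/2019571 = -2884096/2019571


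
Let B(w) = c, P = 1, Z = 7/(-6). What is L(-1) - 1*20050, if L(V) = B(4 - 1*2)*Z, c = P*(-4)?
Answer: -60136/3 ≈ -20045.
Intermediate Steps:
Z = -7/6 (Z = 7*(-1/6) = -7/6 ≈ -1.1667)
c = -4 (c = 1*(-4) = -4)
B(w) = -4
L(V) = 14/3 (L(V) = -4*(-7/6) = 14/3)
L(-1) - 1*20050 = 14/3 - 1*20050 = 14/3 - 20050 = -60136/3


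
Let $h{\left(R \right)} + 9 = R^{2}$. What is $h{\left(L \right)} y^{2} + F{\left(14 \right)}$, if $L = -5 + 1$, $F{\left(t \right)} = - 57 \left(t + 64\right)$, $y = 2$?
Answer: $-4418$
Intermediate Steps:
$F{\left(t \right)} = -3648 - 57 t$ ($F{\left(t \right)} = - 57 \left(64 + t\right) = -3648 - 57 t$)
$L = -4$
$h{\left(R \right)} = -9 + R^{2}$
$h{\left(L \right)} y^{2} + F{\left(14 \right)} = \left(-9 + \left(-4\right)^{2}\right) 2^{2} - 4446 = \left(-9 + 16\right) 4 - 4446 = 7 \cdot 4 - 4446 = 28 - 4446 = -4418$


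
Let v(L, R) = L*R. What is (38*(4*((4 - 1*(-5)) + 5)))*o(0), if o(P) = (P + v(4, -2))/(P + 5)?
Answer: -17024/5 ≈ -3404.8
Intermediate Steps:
o(P) = (-8 + P)/(5 + P) (o(P) = (P + 4*(-2))/(P + 5) = (P - 8)/(5 + P) = (-8 + P)/(5 + P))
(38*(4*((4 - 1*(-5)) + 5)))*o(0) = (38*(4*((4 - 1*(-5)) + 5)))*((-8 + 0)/(5 + 0)) = (38*(4*((4 + 5) + 5)))*(-8/5) = (38*(4*(9 + 5)))*((1/5)*(-8)) = (38*(4*14))*(-8/5) = (38*56)*(-8/5) = 2128*(-8/5) = -17024/5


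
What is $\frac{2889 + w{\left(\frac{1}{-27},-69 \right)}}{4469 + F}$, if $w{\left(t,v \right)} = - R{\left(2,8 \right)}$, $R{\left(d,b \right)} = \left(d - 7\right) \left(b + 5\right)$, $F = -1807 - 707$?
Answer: $\frac{2954}{1955} \approx 1.511$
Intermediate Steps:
$F = -2514$ ($F = -1807 - 707 = -2514$)
$R{\left(d,b \right)} = \left(-7 + d\right) \left(5 + b\right)$
$w{\left(t,v \right)} = 65$ ($w{\left(t,v \right)} = - (-35 - 56 + 5 \cdot 2 + 8 \cdot 2) = - (-35 - 56 + 10 + 16) = \left(-1\right) \left(-65\right) = 65$)
$\frac{2889 + w{\left(\frac{1}{-27},-69 \right)}}{4469 + F} = \frac{2889 + 65}{4469 - 2514} = \frac{2954}{1955}$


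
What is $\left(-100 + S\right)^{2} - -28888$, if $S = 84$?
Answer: $29144$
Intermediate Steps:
$\left(-100 + S\right)^{2} - -28888 = \left(-100 + 84\right)^{2} - -28888 = \left(-16\right)^{2} + 28888 = 256 + 28888 = 29144$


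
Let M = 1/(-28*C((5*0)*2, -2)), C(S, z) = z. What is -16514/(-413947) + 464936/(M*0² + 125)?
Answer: 192460926642/51743375 ≈ 3719.5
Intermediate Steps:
M = 1/56 (M = 1/(-28*(-2)) = 1/56 ≈ 0.017857)
-16514/(-413947) + 464936/(M*0² + 125) = -16514/(-413947) + 464936/((1/56)*0² + 125) = -16514*(-1/413947) + 464936/((1/56)*0 + 125) = 16514/413947 + 464936/(0 + 125) = 16514/413947 + 464936/125 = 192460926642/51743375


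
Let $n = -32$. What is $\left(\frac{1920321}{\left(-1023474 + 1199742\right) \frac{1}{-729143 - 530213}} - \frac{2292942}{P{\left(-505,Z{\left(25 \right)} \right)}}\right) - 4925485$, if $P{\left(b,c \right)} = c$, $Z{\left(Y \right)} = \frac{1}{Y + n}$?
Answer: $- \frac{38113921672}{14689} \approx -2.5947 \cdot 10^{6}$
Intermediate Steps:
$Z{\left(Y \right)} = \frac{1}{-32 + Y}$ ($Z{\left(Y \right)} = \frac{1}{Y - 32} = \frac{1}{-32 + Y}$)
$\left(\frac{1920321}{\left(-1023474 + 1199742\right) \frac{1}{-729143 - 530213}} - \frac{2292942}{P{\left(-505,Z{\left(25 \right)} \right)}}\right) - 4925485 = \left(\frac{1920321}{\left(-1023474 + 1199742\right) \frac{1}{-729143 - 530213}} - \frac{2292942}{\frac{1}{-32 + 25}}\right) - 4925485 = \left(\frac{1920321}{176268 \frac{1}{-1259356}} - \frac{2292942}{\frac{1}{-7}}\right) - 4925485 = \left(\frac{1920321}{176268 \left(- \frac{1}{1259356}\right)} - \frac{2292942}{- \frac{1}{7}}\right) - 4925485 = \left(\frac{1920321}{- \frac{44067}{314839}} - -16050594\right) - 4925485 = \left(1920321 \left(- \frac{314839}{44067}\right) + 16050594\right) - 4925485 = \left(- \frac{201530647773}{14689} + 16050594\right) - 4925485 = \frac{34236527493}{14689} - 4925485 = - \frac{38113921672}{14689}$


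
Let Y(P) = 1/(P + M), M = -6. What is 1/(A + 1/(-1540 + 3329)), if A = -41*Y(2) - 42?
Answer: -7156/227199 ≈ -0.031497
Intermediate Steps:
Y(P) = 1/(-6 + P) (Y(P) = 1/(P - 6) = 1/(-6 + P))
A = -127/4 (A = -41/(-6 + 2) - 42 = -41/(-4) - 42 = -41*(-¼) - 42 = 41/4 - 42 = -127/4 ≈ -31.750)
1/(A + 1/(-1540 + 3329)) = 1/(-127/4 + 1/(-1540 + 3329)) = 1/(-127/4 + 1/1789) = 1/(-227199/7156) = -7156/227199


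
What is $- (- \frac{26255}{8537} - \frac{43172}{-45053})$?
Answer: $\frac{814307151}{384617461} \approx 2.1172$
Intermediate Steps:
$- (- \frac{26255}{8537} - \frac{43172}{-45053}) = - (\left(-26255\right) \frac{1}{8537} - - \frac{43172}{45053}) = - (- \frac{26255}{8537} + \frac{43172}{45053}) = \left(-1\right) \left(- \frac{814307151}{384617461}\right) = \frac{814307151}{384617461}$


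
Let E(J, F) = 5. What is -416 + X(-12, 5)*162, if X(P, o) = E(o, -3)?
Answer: 394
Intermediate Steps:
X(P, o) = 5
-416 + X(-12, 5)*162 = -416 + 5*162 = -416 + 810 = 394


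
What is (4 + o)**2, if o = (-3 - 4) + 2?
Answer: 1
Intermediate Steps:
o = -5 (o = -7 + 2 = -5)
(4 + o)**2 = (4 - 5)**2 = (-1)**2 = 1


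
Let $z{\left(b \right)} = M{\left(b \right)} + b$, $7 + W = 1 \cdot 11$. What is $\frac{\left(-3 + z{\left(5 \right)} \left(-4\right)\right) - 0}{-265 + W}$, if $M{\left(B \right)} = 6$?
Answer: $\frac{47}{261} \approx 0.18008$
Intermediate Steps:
$W = 4$ ($W = -7 + 1 \cdot 11 = -7 + 11 = 4$)
$z{\left(b \right)} = 6 + b$
$\frac{\left(-3 + z{\left(5 \right)} \left(-4\right)\right) - 0}{-265 + W} = \frac{\left(-3 + \left(6 + 5\right) \left(-4\right)\right) - 0}{-265 + 4} = \frac{\left(-3 + 11 \left(-4\right)\right) + 0}{-261} = \left(\left(-3 - 44\right) + 0\right) \left(- \frac{1}{261}\right) = \left(-47 + 0\right) \left(- \frac{1}{261}\right) = \left(-47\right) \left(- \frac{1}{261}\right) = \frac{47}{261}$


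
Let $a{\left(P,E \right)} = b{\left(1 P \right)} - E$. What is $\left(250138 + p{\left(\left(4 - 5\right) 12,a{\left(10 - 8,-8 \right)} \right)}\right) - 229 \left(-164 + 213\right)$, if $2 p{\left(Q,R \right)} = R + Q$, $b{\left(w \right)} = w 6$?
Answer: $238921$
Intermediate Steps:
$b{\left(w \right)} = 6 w$
$a{\left(P,E \right)} = - E + 6 P$ ($a{\left(P,E \right)} = 6 \cdot 1 P - E = 6 P - E = - E + 6 P$)
$p{\left(Q,R \right)} = \frac{Q}{2} + \frac{R}{2}$ ($p{\left(Q,R \right)} = \frac{R + Q}{2} = \frac{Q + R}{2} = \frac{Q}{2} + \frac{R}{2}$)
$\left(250138 + p{\left(\left(4 - 5\right) 12,a{\left(10 - 8,-8 \right)} \right)}\right) - 229 \left(-164 + 213\right) = \left(250138 + \left(\frac{\left(4 - 5\right) 12}{2} + \frac{\left(-1\right) \left(-8\right) + 6 \left(10 - 8\right)}{2}\right)\right) - 229 \left(-164 + 213\right) = \left(250138 + \left(\frac{\left(-1\right) 12}{2} + \frac{8 + 6 \cdot 2}{2}\right)\right) - 11221 = \left(250138 + \left(\frac{1}{2} \left(-12\right) + \frac{8 + 12}{2}\right)\right) - 11221 = \left(250138 + \left(-6 + \frac{1}{2} \cdot 20\right)\right) - 11221 = \left(250138 + \left(-6 + 10\right)\right) - 11221 = \left(250138 + 4\right) - 11221 = 250142 - 11221 = 238921$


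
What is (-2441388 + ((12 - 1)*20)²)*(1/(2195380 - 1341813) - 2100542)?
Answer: 330039677782923788/65659 ≈ 5.0266e+12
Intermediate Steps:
(-2441388 + ((12 - 1)*20)²)*(1/(2195380 - 1341813) - 2100542) = (-2441388 + (11*20)²)*(1/853567 - 2100542) = (-2441388 + 220²)*(1/853567 - 2100542) = (-2441388 + 48400)*(-1792953333313/853567) = -2392988*(-1792953333313/853567) = 330039677782923788/65659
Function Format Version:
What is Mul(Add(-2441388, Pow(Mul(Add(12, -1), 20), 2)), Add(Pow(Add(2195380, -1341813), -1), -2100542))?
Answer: Rational(330039677782923788, 65659) ≈ 5.0266e+12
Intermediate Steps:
Mul(Add(-2441388, Pow(Mul(Add(12, -1), 20), 2)), Add(Pow(Add(2195380, -1341813), -1), -2100542)) = Mul(Add(-2441388, Pow(Mul(11, 20), 2)), Add(Pow(853567, -1), -2100542)) = Mul(Add(-2441388, Pow(220, 2)), Add(Rational(1, 853567), -2100542)) = Mul(Add(-2441388, 48400), Rational(-1792953333313, 853567)) = Mul(-2392988, Rational(-1792953333313, 853567)) = Rational(330039677782923788, 65659)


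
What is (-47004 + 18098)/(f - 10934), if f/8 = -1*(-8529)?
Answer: -14453/28649 ≈ -0.50449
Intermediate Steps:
f = 68232 (f = 8*(-1*(-8529)) = 8*8529 = 68232)
(-47004 + 18098)/(f - 10934) = (-47004 + 18098)/(68232 - 10934) = -28906/57298 = -28906*1/57298 = -14453/28649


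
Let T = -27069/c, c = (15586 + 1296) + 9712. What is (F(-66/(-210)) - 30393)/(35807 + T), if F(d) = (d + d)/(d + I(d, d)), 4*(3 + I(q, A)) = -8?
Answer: -33139275389/39041195849 ≈ -0.84883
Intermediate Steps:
c = 26594 (c = 16882 + 9712 = 26594)
I(q, A) = -5 (I(q, A) = -3 + (¼)*(-8) = -3 - 2 = -5)
F(d) = 2*d/(-5 + d) (F(d) = (d + d)/(d - 5) = (2*d)/(-5 + d) = 2*d/(-5 + d))
T = -27069/26594 ≈ -1.0179
(F(-66/(-210)) - 30393)/(35807 + T) = (2*(-66/(-210))/(-5 - 66/(-210)) - 30393)/(35807 - 27069/26594) = (2*(-66*(-1/210))/(-5 - 66*(-1/210)) - 30393)/(952224289/26594) = (2*(11/35)/(-5 + 11/35) - 30393)*(26594/952224289) = (2*(11/35)/(-164/35) - 30393)*(26594/952224289) = (2*(11/35)*(-35/164) - 30393)*(26594/952224289) = (-11/82 - 30393)*(26594/952224289) = -2492237/82*26594/952224289 = -33139275389/39041195849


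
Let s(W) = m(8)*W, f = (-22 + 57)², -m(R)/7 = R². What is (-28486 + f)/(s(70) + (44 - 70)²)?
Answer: 9087/10228 ≈ 0.88844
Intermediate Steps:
m(R) = -7*R²
f = 1225 (f = 35² = 1225)
s(W) = -448*W (s(W) = (-7*8²)*W = (-7*64)*W = -448*W)
(-28486 + f)/(s(70) + (44 - 70)²) = (-28486 + 1225)/(-448*70 + (44 - 70)²) = -27261/(-31360 + (-26)²) = -27261/(-31360 + 676) = -27261/(-30684) = -27261*(-1/30684) = 9087/10228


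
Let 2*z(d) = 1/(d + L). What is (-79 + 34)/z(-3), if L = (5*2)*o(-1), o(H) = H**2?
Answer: -630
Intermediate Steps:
L = 10 (L = (5*2)*(-1)**2 = 10*1 = 10)
z(d) = 1/(2*(10 + d)) (z(d) = 1/(2*(d + 10)) = 1/(2*(10 + d)))
(-79 + 34)/z(-3) = (-79 + 34)/((1/(2*(10 - 3)))) = -45/((1/2)/7) = -45/((1/2)*(1/7)) = -45/1/14 = -45*14 = -630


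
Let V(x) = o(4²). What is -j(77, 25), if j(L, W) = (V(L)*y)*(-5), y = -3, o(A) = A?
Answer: -240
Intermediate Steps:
V(x) = 16 (V(x) = 4² = 16)
j(L, W) = 240 (j(L, W) = (16*(-3))*(-5) = -48*(-5) = 240)
-j(77, 25) = -1*240 = -240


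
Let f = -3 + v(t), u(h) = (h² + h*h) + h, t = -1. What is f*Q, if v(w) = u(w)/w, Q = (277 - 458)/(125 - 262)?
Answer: -724/137 ≈ -5.2847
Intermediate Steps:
u(h) = h + 2*h² (u(h) = (h² + h²) + h = 2*h² + h = h + 2*h²)
Q = 181/137 (Q = -181/(-137) = -181*(-1/137) = 181/137 ≈ 1.3212)
v(w) = 1 + 2*w (v(w) = (w*(1 + 2*w))/w = 1 + 2*w)
f = -4 (f = -3 + (1 + 2*(-1)) = -3 + (1 - 2) = -3 - 1 = -4)
f*Q = -4*181/137 = -724/137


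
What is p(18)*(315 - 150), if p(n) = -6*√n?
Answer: -2970*√2 ≈ -4200.2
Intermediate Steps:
p(18)*(315 - 150) = (-18*√2)*(315 - 150) = -18*√2*165 = -2970*√2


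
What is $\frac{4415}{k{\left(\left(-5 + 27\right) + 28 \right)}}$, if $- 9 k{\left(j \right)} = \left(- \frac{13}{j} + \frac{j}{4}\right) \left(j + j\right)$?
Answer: $- \frac{4415}{136} \approx -32.463$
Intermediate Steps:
$k{\left(j \right)} = - \frac{2 j \left(- \frac{13}{j} + \frac{j}{4}\right)}{9}$ ($k{\left(j \right)} = - \frac{\left(- \frac{13}{j} + \frac{j}{4}\right) \left(j + j\right)}{9} = - \frac{\left(- \frac{13}{j} + j \frac{1}{4}\right) 2 j}{9} = - \frac{\left(- \frac{13}{j} + \frac{j}{4}\right) 2 j}{9} = - \frac{2 j \left(- \frac{13}{j} + \frac{j}{4}\right)}{9}$)
$\frac{4415}{k{\left(\left(-5 + 27\right) + 28 \right)}} = \frac{4415}{\frac{26}{9} - \frac{\left(\left(-5 + 27\right) + 28\right)^{2}}{18}} = \frac{4415}{\frac{26}{9} - \frac{\left(22 + 28\right)^{2}}{18}} = \frac{4415}{\frac{26}{9} - \frac{50^{2}}{18}} = \frac{4415}{\frac{26}{9} - \frac{1250}{9}} = \frac{4415}{-136} = 4415 \left(- \frac{1}{136}\right) = - \frac{4415}{136}$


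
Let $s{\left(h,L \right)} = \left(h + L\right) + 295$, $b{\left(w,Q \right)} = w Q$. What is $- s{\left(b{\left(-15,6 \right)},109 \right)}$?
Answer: $-314$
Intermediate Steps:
$b{\left(w,Q \right)} = Q w$
$s{\left(h,L \right)} = 295 + L + h$ ($s{\left(h,L \right)} = \left(L + h\right) + 295 = 295 + L + h$)
$- s{\left(b{\left(-15,6 \right)},109 \right)} = - (295 + 109 + 6 \left(-15\right)) = - (295 + 109 - 90) = \left(-1\right) 314 = -314$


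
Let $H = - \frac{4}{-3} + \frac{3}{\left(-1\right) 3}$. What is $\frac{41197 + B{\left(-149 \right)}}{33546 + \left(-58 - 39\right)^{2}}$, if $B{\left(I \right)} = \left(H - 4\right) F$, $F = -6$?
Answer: $\frac{41219}{42955} \approx 0.95959$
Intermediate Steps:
$H = \frac{1}{3}$ ($H = \left(-4\right) \left(- \frac{1}{3}\right) + \frac{3}{-3} = \frac{4}{3} + 3 \left(- \frac{1}{3}\right) = \frac{4}{3} - 1 = \frac{1}{3} \approx 0.33333$)
$B{\left(I \right)} = 22$ ($B{\left(I \right)} = \left(\frac{1}{3} - 4\right) \left(-6\right) = \left(- \frac{11}{3}\right) \left(-6\right) = 22$)
$\frac{41197 + B{\left(-149 \right)}}{33546 + \left(-58 - 39\right)^{2}} = \frac{41197 + 22}{33546 + \left(-58 - 39\right)^{2}} = \frac{41219}{33546 + \left(-97\right)^{2}} = \frac{41219}{33546 + 9409} = \frac{41219}{42955}$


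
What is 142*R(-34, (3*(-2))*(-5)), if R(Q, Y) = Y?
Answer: 4260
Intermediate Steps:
142*R(-34, (3*(-2))*(-5)) = 142*((3*(-2))*(-5)) = 142*(-6*(-5)) = 142*30 = 4260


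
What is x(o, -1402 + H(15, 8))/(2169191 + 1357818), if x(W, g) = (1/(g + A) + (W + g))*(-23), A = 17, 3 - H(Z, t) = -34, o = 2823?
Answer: -45203809/4754408132 ≈ -0.0095078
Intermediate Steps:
H(Z, t) = 37 (H(Z, t) = 3 - 1*(-34) = 3 + 34 = 37)
x(W, g) = -23*W - 23*g - 23/(17 + g) (x(W, g) = (1/(g + 17) + (W + g))*(-23) = (1/(17 + g) + (W + g))*(-23) = (W + g + 1/(17 + g))*(-23) = -23*W - 23*g - 23/(17 + g))
x(o, -1402 + H(15, 8))/(2169191 + 1357818) = (23*(-1 - (-1402 + 37)² - 17*2823 - 17*(-1402 + 37) - 1*2823*(-1402 + 37))/(17 + (-1402 + 37)))/(2169191 + 1357818) = (23*(-1 - 1*(-1365)² - 47991 - 17*(-1365) - 1*2823*(-1365))/(17 - 1365))/3527009 = (23*(-1 - 1*1863225 - 47991 + 23205 + 3853395)/(-1348))*(1/3527009) = (23*(-1/1348)*(-1 - 1863225 - 47991 + 23205 + 3853395))*(1/3527009) = (23*(-1/1348)*1965383)*(1/3527009) = -45203809/1348*1/3527009 = -45203809/4754408132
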